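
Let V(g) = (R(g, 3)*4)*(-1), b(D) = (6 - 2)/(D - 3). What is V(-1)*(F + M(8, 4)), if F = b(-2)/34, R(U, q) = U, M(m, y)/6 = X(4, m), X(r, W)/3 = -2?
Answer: -12248/85 ≈ -144.09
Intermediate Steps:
X(r, W) = -6 (X(r, W) = 3*(-2) = -6)
M(m, y) = -36 (M(m, y) = 6*(-6) = -36)
b(D) = 4/(-3 + D)
V(g) = -4*g (V(g) = (g*4)*(-1) = (4*g)*(-1) = -4*g)
F = -2/85 (F = (4/(-3 - 2))/34 = (4/(-5))*(1/34) = (4*(-1/5))*(1/34) = -4/5*1/34 = -2/85 ≈ -0.023529)
V(-1)*(F + M(8, 4)) = (-4*(-1))*(-2/85 - 36) = 4*(-3062/85) = -12248/85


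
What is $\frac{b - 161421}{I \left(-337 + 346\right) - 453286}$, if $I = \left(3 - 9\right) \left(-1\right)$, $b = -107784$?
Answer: $\frac{269205}{453232} \approx 0.59397$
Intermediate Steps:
$I = 6$ ($I = \left(-6\right) \left(-1\right) = 6$)
$\frac{b - 161421}{I \left(-337 + 346\right) - 453286} = \frac{-107784 - 161421}{6 \left(-337 + 346\right) - 453286} = - \frac{269205}{6 \cdot 9 - 453286} = - \frac{269205}{54 - 453286} = - \frac{269205}{-453232} = \left(-269205\right) \left(- \frac{1}{453232}\right) = \frac{269205}{453232}$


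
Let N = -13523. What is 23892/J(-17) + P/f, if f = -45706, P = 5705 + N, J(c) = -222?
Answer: -90856013/845561 ≈ -107.45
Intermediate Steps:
P = -7818 (P = 5705 - 13523 = -7818)
23892/J(-17) + P/f = 23892/(-222) - 7818/(-45706) = 23892*(-1/222) - 7818*(-1/45706) = -3982/37 + 3909/22853 = -90856013/845561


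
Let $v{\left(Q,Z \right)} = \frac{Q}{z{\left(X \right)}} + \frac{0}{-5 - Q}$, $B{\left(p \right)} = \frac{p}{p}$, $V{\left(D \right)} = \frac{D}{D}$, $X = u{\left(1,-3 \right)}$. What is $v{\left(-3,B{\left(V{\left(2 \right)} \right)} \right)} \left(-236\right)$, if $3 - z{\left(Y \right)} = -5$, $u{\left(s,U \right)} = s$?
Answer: $\frac{177}{2} \approx 88.5$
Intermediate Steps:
$X = 1$
$V{\left(D \right)} = 1$
$B{\left(p \right)} = 1$
$z{\left(Y \right)} = 8$ ($z{\left(Y \right)} = 3 - -5 = 3 + 5 = 8$)
$v{\left(Q,Z \right)} = \frac{Q}{8}$ ($v{\left(Q,Z \right)} = \frac{Q}{8} + \frac{0}{-5 - Q} = Q \frac{1}{8} + 0 = \frac{Q}{8} + 0 = \frac{Q}{8}$)
$v{\left(-3,B{\left(V{\left(2 \right)} \right)} \right)} \left(-236\right) = \frac{1}{8} \left(-3\right) \left(-236\right) = \left(- \frac{3}{8}\right) \left(-236\right) = \frac{177}{2}$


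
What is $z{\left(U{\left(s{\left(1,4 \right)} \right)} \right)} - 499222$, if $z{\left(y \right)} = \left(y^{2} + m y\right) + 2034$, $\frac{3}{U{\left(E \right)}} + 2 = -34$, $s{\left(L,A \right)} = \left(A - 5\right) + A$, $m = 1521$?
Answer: $- \frac{71613323}{144} \approx -4.9731 \cdot 10^{5}$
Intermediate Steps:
$s{\left(L,A \right)} = -5 + 2 A$ ($s{\left(L,A \right)} = \left(-5 + A\right) + A = -5 + 2 A$)
$U{\left(E \right)} = - \frac{1}{12}$ ($U{\left(E \right)} = \frac{3}{-2 - 34} = \frac{3}{-36} = 3 \left(- \frac{1}{36}\right) = - \frac{1}{12}$)
$z{\left(y \right)} = 2034 + y^{2} + 1521 y$ ($z{\left(y \right)} = \left(y^{2} + 1521 y\right) + 2034 = 2034 + y^{2} + 1521 y$)
$z{\left(U{\left(s{\left(1,4 \right)} \right)} \right)} - 499222 = \left(2034 + \left(- \frac{1}{12}\right)^{2} + 1521 \left(- \frac{1}{12}\right)\right) - 499222 = \left(2034 + \frac{1}{144} - \frac{507}{4}\right) - 499222 = \frac{274645}{144} - 499222 = - \frac{71613323}{144}$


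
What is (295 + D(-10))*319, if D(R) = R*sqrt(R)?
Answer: 94105 - 3190*I*sqrt(10) ≈ 94105.0 - 10088.0*I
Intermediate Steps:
D(R) = R**(3/2)
(295 + D(-10))*319 = (295 + (-10)**(3/2))*319 = (295 - 10*I*sqrt(10))*319 = 94105 - 3190*I*sqrt(10)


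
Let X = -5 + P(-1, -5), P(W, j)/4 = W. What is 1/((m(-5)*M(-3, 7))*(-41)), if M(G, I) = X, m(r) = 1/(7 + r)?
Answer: 2/369 ≈ 0.0054201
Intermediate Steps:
P(W, j) = 4*W
X = -9 (X = -5 + 4*(-1) = -5 - 4 = -9)
M(G, I) = -9
1/((m(-5)*M(-3, 7))*(-41)) = 1/((-9/(7 - 5))*(-41)) = 1/((-9/2)*(-41)) = 1/(((1/2)*(-9))*(-41)) = 1/(-9/2*(-41)) = 1/(369/2) = 2/369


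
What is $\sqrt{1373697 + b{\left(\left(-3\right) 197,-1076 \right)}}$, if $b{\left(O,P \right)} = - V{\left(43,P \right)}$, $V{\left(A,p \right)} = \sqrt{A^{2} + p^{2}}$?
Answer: $\sqrt{1373697 - 5 \sqrt{46385}} \approx 1171.6$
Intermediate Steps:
$b{\left(O,P \right)} = - \sqrt{1849 + P^{2}}$ ($b{\left(O,P \right)} = - \sqrt{43^{2} + P^{2}} = - \sqrt{1849 + P^{2}}$)
$\sqrt{1373697 + b{\left(\left(-3\right) 197,-1076 \right)}} = \sqrt{1373697 - \sqrt{1849 + \left(-1076\right)^{2}}} = \sqrt{1373697 - \sqrt{1849 + 1157776}} = \sqrt{1373697 - \sqrt{1159625}} = \sqrt{1373697 - 5 \sqrt{46385}}$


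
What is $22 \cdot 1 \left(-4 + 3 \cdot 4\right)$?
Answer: $176$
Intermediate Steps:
$22 \cdot 1 \left(-4 + 3 \cdot 4\right) = 22 \left(-4 + 12\right) = 22 \cdot 8 = 176$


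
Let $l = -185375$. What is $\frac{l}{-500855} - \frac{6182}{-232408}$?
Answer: $\frac{419808351}{1058206444} \approx 0.39672$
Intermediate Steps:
$\frac{l}{-500855} - \frac{6182}{-232408} = - \frac{185375}{-500855} - \frac{6182}{-232408} = \left(-185375\right) \left(- \frac{1}{500855}\right) - - \frac{281}{10564} = \frac{37075}{100171} + \frac{281}{10564} = \frac{419808351}{1058206444}$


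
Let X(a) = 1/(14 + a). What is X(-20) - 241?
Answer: -1447/6 ≈ -241.17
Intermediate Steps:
X(-20) - 241 = 1/(14 - 20) - 241 = 1/(-6) - 241 = -1/6 - 241 = -1447/6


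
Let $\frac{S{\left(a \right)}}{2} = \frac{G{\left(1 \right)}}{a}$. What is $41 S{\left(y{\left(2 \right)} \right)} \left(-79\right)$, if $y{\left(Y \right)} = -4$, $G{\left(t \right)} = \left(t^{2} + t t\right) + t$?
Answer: $\frac{9717}{2} \approx 4858.5$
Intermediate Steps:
$G{\left(t \right)} = t + 2 t^{2}$ ($G{\left(t \right)} = \left(t^{2} + t^{2}\right) + t = 2 t^{2} + t = t + 2 t^{2}$)
$S{\left(a \right)} = \frac{6}{a}$ ($S{\left(a \right)} = 2 \frac{1 \left(1 + 2 \cdot 1\right)}{a} = 2 \frac{1 \left(1 + 2\right)}{a} = 2 \frac{1 \cdot 3}{a} = 2 \frac{3}{a} = \frac{6}{a}$)
$41 S{\left(y{\left(2 \right)} \right)} \left(-79\right) = 41 \frac{6}{-4} \left(-79\right) = 41 \cdot 6 \left(- \frac{1}{4}\right) \left(-79\right) = 41 \left(- \frac{3}{2}\right) \left(-79\right) = \left(- \frac{123}{2}\right) \left(-79\right) = \frac{9717}{2}$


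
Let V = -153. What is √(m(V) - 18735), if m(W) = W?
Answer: 2*I*√4722 ≈ 137.43*I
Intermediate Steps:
√(m(V) - 18735) = √(-153 - 18735) = √(-18888) = 2*I*√4722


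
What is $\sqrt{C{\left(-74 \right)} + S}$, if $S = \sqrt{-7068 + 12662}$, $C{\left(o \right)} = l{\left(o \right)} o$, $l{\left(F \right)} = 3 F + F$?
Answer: $\sqrt{21904 + \sqrt{5594}} \approx 148.25$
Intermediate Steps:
$l{\left(F \right)} = 4 F$
$C{\left(o \right)} = 4 o^{2}$ ($C{\left(o \right)} = 4 o o = 4 o^{2}$)
$S = \sqrt{5594} \approx 74.793$
$\sqrt{C{\left(-74 \right)} + S} = \sqrt{4 \left(-74\right)^{2} + \sqrt{5594}} = \sqrt{4 \cdot 5476 + \sqrt{5594}} = \sqrt{21904 + \sqrt{5594}}$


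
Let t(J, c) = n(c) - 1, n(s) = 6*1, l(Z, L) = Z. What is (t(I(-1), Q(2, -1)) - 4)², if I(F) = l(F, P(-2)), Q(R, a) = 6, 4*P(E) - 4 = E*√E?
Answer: 1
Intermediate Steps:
P(E) = 1 + E^(3/2)/4 (P(E) = 1 + (E*√E)/4 = 1 + E^(3/2)/4)
n(s) = 6
I(F) = F
t(J, c) = 5 (t(J, c) = 6 - 1 = 5)
(t(I(-1), Q(2, -1)) - 4)² = (5 - 4)² = 1² = 1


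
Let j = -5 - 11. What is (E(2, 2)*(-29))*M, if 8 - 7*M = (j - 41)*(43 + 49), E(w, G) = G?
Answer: -304616/7 ≈ -43517.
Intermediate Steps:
j = -16
M = 5252/7 (M = 8/7 - (-16 - 41)*(43 + 49)/7 = 8/7 - (-57)*92/7 = 8/7 - ⅐*(-5244) = 8/7 + 5244/7 = 5252/7 ≈ 750.29)
(E(2, 2)*(-29))*M = (2*(-29))*(5252/7) = -58*5252/7 = -304616/7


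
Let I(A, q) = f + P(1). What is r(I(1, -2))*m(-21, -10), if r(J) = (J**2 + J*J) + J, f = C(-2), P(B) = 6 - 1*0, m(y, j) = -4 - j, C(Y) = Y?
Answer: 216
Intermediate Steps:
P(B) = 6 (P(B) = 6 + 0 = 6)
f = -2
I(A, q) = 4 (I(A, q) = -2 + 6 = 4)
r(J) = J + 2*J**2 (r(J) = (J**2 + J**2) + J = 2*J**2 + J = J + 2*J**2)
r(I(1, -2))*m(-21, -10) = (4*(1 + 2*4))*(-4 - 1*(-10)) = (4*(1 + 8))*(-4 + 10) = (4*9)*6 = 36*6 = 216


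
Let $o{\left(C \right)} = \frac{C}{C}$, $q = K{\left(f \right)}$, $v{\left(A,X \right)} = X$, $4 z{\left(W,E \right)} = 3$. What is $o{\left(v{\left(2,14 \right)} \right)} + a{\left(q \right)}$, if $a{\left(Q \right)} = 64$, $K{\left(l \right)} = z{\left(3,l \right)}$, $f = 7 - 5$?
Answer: $65$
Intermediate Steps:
$z{\left(W,E \right)} = \frac{3}{4}$ ($z{\left(W,E \right)} = \frac{1}{4} \cdot 3 = \frac{3}{4}$)
$f = 2$
$K{\left(l \right)} = \frac{3}{4}$
$q = \frac{3}{4} \approx 0.75$
$o{\left(C \right)} = 1$
$o{\left(v{\left(2,14 \right)} \right)} + a{\left(q \right)} = 1 + 64 = 65$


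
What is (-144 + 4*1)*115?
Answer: -16100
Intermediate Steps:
(-144 + 4*1)*115 = (-144 + 4)*115 = -140*115 = -16100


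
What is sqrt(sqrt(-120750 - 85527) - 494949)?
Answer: sqrt(-494949 + I*sqrt(206277)) ≈ 0.323 + 703.53*I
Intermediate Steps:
sqrt(sqrt(-120750 - 85527) - 494949) = sqrt(sqrt(-206277) - 494949) = sqrt(I*sqrt(206277) - 494949) = sqrt(-494949 + I*sqrt(206277))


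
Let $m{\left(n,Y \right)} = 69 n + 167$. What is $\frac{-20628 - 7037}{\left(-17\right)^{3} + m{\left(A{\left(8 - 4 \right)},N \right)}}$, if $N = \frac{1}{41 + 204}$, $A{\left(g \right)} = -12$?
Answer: $\frac{27665}{5574} \approx 4.9632$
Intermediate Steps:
$N = \frac{1}{245} \approx 0.0040816$
$m{\left(n,Y \right)} = 167 + 69 n$
$\frac{-20628 - 7037}{\left(-17\right)^{3} + m{\left(A{\left(8 - 4 \right)},N \right)}} = \frac{-20628 - 7037}{\left(-17\right)^{3} + \left(167 + 69 \left(-12\right)\right)} = - \frac{27665}{-4913 + \left(167 - 828\right)} = - \frac{27665}{-4913 - 661} = - \frac{27665}{-5574} = \left(-27665\right) \left(- \frac{1}{5574}\right) = \frac{27665}{5574}$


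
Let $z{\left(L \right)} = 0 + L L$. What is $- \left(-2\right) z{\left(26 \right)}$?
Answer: $1352$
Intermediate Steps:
$z{\left(L \right)} = L^{2}$ ($z{\left(L \right)} = 0 + L^{2} = L^{2}$)
$- \left(-2\right) z{\left(26 \right)} = - \left(-2\right) 26^{2} = - \left(-2\right) 676 = \left(-1\right) \left(-1352\right) = 1352$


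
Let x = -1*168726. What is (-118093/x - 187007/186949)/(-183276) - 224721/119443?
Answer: -1299134258746570433629/690512361781894159032 ≈ -1.8814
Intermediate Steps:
x = -168726
(-118093/x - 187007/186949)/(-183276) - 224721/119443 = (-118093/(-168726) - 187007/186949)/(-183276) - 224721/119443 = (-118093*(-1/168726) - 187007*1/186949)*(-1/183276) - 224721*1/119443 = (118093/168726 - 187007/186949)*(-1/183276) - 224721/119443 = -9475574825/31543156974*(-1/183276) - 224721/119443 = 9475574825/5781103637566824 - 224721/119443 = -1299134258746570433629/690512361781894159032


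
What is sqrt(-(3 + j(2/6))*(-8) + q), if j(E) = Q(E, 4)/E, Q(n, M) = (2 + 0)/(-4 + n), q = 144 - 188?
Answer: 2*I*sqrt(1001)/11 ≈ 5.7525*I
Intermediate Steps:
q = -44
Q(n, M) = 2/(-4 + n)
j(E) = 2/(E*(-4 + E)) (j(E) = (2/(-4 + E))/E = 2/(E*(-4 + E)))
sqrt(-(3 + j(2/6))*(-8) + q) = sqrt(-(3 + 2/(((2/6))*(-4 + 2/6)))*(-8) - 44) = sqrt(-(3 + 2/(((2*(1/6)))*(-4 + 2*(1/6))))*(-8) - 44) = sqrt(-(3 + 2/((1/3)*(-4 + 1/3)))*(-8) - 44) = sqrt(-(3 + 2*3/(-11/3))*(-8) - 44) = sqrt(-(3 + 2*3*(-3/11))*(-8) - 44) = sqrt(-(3 - 18/11)*(-8) - 44) = sqrt(-15*(-8)/11 - 44) = sqrt(-1*(-120/11) - 44) = sqrt(120/11 - 44) = sqrt(-364/11) = 2*I*sqrt(1001)/11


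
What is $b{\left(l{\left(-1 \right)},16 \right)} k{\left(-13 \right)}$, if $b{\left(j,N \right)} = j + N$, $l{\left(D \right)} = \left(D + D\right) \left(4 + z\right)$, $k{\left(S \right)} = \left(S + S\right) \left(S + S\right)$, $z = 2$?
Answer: $2704$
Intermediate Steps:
$k{\left(S \right)} = 4 S^{2}$ ($k{\left(S \right)} = 2 S 2 S = 4 S^{2}$)
$l{\left(D \right)} = 12 D$ ($l{\left(D \right)} = \left(D + D\right) \left(4 + 2\right) = 2 D 6 = 12 D$)
$b{\left(j,N \right)} = N + j$
$b{\left(l{\left(-1 \right)},16 \right)} k{\left(-13 \right)} = \left(16 + 12 \left(-1\right)\right) 4 \left(-13\right)^{2} = \left(16 - 12\right) 4 \cdot 169 = 4 \cdot 676 = 2704$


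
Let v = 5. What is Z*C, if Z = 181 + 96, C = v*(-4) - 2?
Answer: -6094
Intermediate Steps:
C = -22 (C = 5*(-4) - 2 = -20 - 2 = -22)
Z = 277
Z*C = 277*(-22) = -6094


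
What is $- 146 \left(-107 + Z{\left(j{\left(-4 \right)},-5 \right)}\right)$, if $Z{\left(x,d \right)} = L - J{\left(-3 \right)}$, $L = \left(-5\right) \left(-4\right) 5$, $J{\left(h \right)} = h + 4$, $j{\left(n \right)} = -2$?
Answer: $1168$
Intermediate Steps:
$J{\left(h \right)} = 4 + h$
$L = 100$ ($L = 20 \cdot 5 = 100$)
$Z{\left(x,d \right)} = 99$ ($Z{\left(x,d \right)} = 100 - \left(4 - 3\right) = 100 - 1 = 99$)
$- 146 \left(-107 + Z{\left(j{\left(-4 \right)},-5 \right)}\right) = - 146 \left(-107 + 99\right) = \left(-146\right) \left(-8\right) = 1168$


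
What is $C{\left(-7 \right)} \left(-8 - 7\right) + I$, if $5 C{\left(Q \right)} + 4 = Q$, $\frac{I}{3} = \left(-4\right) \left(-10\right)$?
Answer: $153$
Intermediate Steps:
$I = 120$ ($I = 3 \left(\left(-4\right) \left(-10\right)\right) = 3 \cdot 40 = 120$)
$C{\left(Q \right)} = - \frac{4}{5} + \frac{Q}{5}$
$C{\left(-7 \right)} \left(-8 - 7\right) + I = \left(- \frac{4}{5} + \frac{1}{5} \left(-7\right)\right) \left(-8 - 7\right) + 120 = \left(- \frac{4}{5} - \frac{7}{5}\right) \left(-8 - 7\right) + 120 = \left(- \frac{11}{5}\right) \left(-15\right) + 120 = 33 + 120 = 153$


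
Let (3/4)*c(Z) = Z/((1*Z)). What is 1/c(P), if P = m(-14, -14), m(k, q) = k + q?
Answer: ¾ ≈ 0.75000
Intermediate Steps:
P = -28 (P = -14 - 14 = -28)
c(Z) = 4/3 (c(Z) = 4*(Z/((1*Z)))/3 = 4*(Z/Z)/3 = (4/3)*1 = 4/3)
1/c(P) = 1/(4/3) = ¾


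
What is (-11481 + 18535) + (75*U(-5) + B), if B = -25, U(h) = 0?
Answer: 7029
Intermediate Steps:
(-11481 + 18535) + (75*U(-5) + B) = (-11481 + 18535) + (75*0 - 25) = 7054 + (0 - 25) = 7054 - 25 = 7029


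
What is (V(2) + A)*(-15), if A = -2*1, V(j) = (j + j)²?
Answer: -210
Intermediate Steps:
V(j) = 4*j² (V(j) = (2*j)² = 4*j²)
A = -2
(V(2) + A)*(-15) = (4*2² - 2)*(-15) = (4*4 - 2)*(-15) = (16 - 2)*(-15) = 14*(-15) = -210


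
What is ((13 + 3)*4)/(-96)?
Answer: -⅔ ≈ -0.66667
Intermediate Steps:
((13 + 3)*4)/(-96) = (16*4)*(-1/96) = 64*(-1/96) = -⅔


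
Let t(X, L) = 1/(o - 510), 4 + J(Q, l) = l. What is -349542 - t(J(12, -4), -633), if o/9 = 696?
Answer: -2011264669/5754 ≈ -3.4954e+5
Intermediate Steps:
o = 6264 (o = 9*696 = 6264)
J(Q, l) = -4 + l
t(X, L) = 1/5754 (t(X, L) = 1/(6264 - 510) = 1/5754)
-349542 - t(J(12, -4), -633) = -349542 - 1*1/5754 = -349542 - 1/5754 = -2011264669/5754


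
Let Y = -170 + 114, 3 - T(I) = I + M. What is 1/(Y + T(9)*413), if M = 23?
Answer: -1/12033 ≈ -8.3105e-5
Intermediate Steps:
T(I) = -20 - I (T(I) = 3 - (I + 23) = 3 - (23 + I) = 3 + (-23 - I) = -20 - I)
Y = -56
1/(Y + T(9)*413) = 1/(-56 + (-20 - 1*9)*413) = 1/(-56 + (-20 - 9)*413) = 1/(-56 - 29*413) = 1/(-56 - 11977) = 1/(-12033) = -1/12033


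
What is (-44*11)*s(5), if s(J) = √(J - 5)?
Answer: 0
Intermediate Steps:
s(J) = √(-5 + J)
(-44*11)*s(5) = (-44*11)*√(-5 + 5) = -484*√0 = -484*0 = 0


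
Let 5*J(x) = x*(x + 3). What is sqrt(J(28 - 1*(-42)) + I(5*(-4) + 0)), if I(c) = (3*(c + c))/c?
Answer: 2*sqrt(257) ≈ 32.062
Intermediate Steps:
I(c) = 6 (I(c) = (3*(2*c))/c = (6*c)/c = 6)
J(x) = x*(3 + x)/5 (J(x) = (x*(x + 3))/5 = (x*(3 + x))/5 = x*(3 + x)/5)
sqrt(J(28 - 1*(-42)) + I(5*(-4) + 0)) = sqrt((28 - 1*(-42))*(3 + (28 - 1*(-42)))/5 + 6) = sqrt((28 + 42)*(3 + (28 + 42))/5 + 6) = sqrt((1/5)*70*(3 + 70) + 6) = sqrt((1/5)*70*73 + 6) = sqrt(1022 + 6) = sqrt(1028) = 2*sqrt(257)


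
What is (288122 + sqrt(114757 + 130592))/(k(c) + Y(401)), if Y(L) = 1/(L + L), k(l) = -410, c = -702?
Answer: -231073844/328819 - 7218*sqrt(3029)/328819 ≈ -703.95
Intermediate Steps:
Y(L) = 1/(2*L)
(288122 + sqrt(114757 + 130592))/(k(c) + Y(401)) = (288122 + sqrt(114757 + 130592))/(-410 + (1/2)/401) = (288122 + sqrt(245349))/(-410 + (1/2)*(1/401)) = (288122 + 9*sqrt(3029))/(-410 + 1/802) = (288122 + 9*sqrt(3029))/(-328819/802) = (288122 + 9*sqrt(3029))*(-802/328819) = -231073844/328819 - 7218*sqrt(3029)/328819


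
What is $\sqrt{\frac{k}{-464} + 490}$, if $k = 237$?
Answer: $\frac{\sqrt{6586567}}{116} \approx 22.124$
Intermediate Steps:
$\sqrt{\frac{k}{-464} + 490} = \sqrt{\frac{237}{-464} + 490} = \sqrt{237 \left(- \frac{1}{464}\right) + 490} = \sqrt{- \frac{237}{464} + 490} = \sqrt{\frac{227123}{464}} = \frac{\sqrt{6586567}}{116}$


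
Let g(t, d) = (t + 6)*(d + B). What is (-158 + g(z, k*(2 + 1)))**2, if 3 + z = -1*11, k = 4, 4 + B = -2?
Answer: 42436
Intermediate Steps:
B = -6 (B = -4 - 2 = -6)
z = -14 (z = -3 - 1*11 = -3 - 11 = -14)
g(t, d) = (-6 + d)*(6 + t) (g(t, d) = (t + 6)*(d - 6) = (6 + t)*(-6 + d) = (-6 + d)*(6 + t))
(-158 + g(z, k*(2 + 1)))**2 = (-158 + (-36 - 6*(-14) + 6*(4*(2 + 1)) + (4*(2 + 1))*(-14)))**2 = (-158 + (-36 + 84 + 6*(4*3) + (4*3)*(-14)))**2 = (-158 + (-36 + 84 + 6*12 + 12*(-14)))**2 = (-158 + (-36 + 84 + 72 - 168))**2 = (-158 - 48)**2 = (-206)**2 = 42436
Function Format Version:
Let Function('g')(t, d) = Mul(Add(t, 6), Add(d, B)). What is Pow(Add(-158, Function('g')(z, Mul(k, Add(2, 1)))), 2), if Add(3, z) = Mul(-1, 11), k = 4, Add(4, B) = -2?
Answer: 42436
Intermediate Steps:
B = -6 (B = Add(-4, -2) = -6)
z = -14 (z = Add(-3, Mul(-1, 11)) = Add(-3, -11) = -14)
Function('g')(t, d) = Mul(Add(-6, d), Add(6, t)) (Function('g')(t, d) = Mul(Add(t, 6), Add(d, -6)) = Mul(Add(6, t), Add(-6, d)) = Mul(Add(-6, d), Add(6, t)))
Pow(Add(-158, Function('g')(z, Mul(k, Add(2, 1)))), 2) = Pow(Add(-158, Add(-36, Mul(-6, -14), Mul(6, Mul(4, Add(2, 1))), Mul(Mul(4, Add(2, 1)), -14))), 2) = Pow(Add(-158, Add(-36, 84, Mul(6, Mul(4, 3)), Mul(Mul(4, 3), -14))), 2) = Pow(Add(-158, Add(-36, 84, Mul(6, 12), Mul(12, -14))), 2) = Pow(Add(-158, Add(-36, 84, 72, -168)), 2) = Pow(Add(-158, -48), 2) = Pow(-206, 2) = 42436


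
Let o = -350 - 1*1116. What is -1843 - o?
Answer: -377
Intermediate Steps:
o = -1466 (o = -350 - 1116 = -1466)
-1843 - o = -1843 - 1*(-1466) = -1843 + 1466 = -377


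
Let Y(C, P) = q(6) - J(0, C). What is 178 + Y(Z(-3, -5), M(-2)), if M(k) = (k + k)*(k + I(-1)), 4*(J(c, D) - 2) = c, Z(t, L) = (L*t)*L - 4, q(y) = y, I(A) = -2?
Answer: 182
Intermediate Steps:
Z(t, L) = -4 + t*L**2 (Z(t, L) = t*L**2 - 4 = -4 + t*L**2)
J(c, D) = 2 + c/4
M(k) = 2*k*(-2 + k) (M(k) = (k + k)*(k - 2) = (2*k)*(-2 + k) = 2*k*(-2 + k))
Y(C, P) = 4 (Y(C, P) = 6 - (2 + (1/4)*0) = 6 - (2 + 0) = 6 - 1*2 = 6 - 2 = 4)
178 + Y(Z(-3, -5), M(-2)) = 178 + 4 = 182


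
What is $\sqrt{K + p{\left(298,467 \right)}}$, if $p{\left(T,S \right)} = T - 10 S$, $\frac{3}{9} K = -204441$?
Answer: $13 i \sqrt{3655} \approx 785.94 i$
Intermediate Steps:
$K = -613323$ ($K = 3 \left(-204441\right) = -613323$)
$\sqrt{K + p{\left(298,467 \right)}} = \sqrt{-613323 + \left(298 - 4670\right)} = \sqrt{-613323 - 4372} = \sqrt{-617695} = 13 i \sqrt{3655}$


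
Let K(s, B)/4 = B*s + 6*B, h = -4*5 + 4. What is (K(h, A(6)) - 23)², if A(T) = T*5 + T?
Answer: 2140369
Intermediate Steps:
A(T) = 6*T (A(T) = 5*T + T = 6*T)
h = -16 (h = -20 + 4 = -16)
K(s, B) = 24*B + 4*B*s (K(s, B) = 4*(B*s + 6*B) = 4*(6*B + B*s) = 24*B + 4*B*s)
(K(h, A(6)) - 23)² = (4*(6*6)*(6 - 16) - 23)² = (4*36*(-10) - 23)² = (-1440 - 23)² = (-1463)² = 2140369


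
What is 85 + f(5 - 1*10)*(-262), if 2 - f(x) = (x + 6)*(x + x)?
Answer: -3059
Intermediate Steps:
f(x) = 2 - 2*x*(6 + x) (f(x) = 2 - (x + 6)*(x + x) = 2 - (6 + x)*2*x = 2 - 2*x*(6 + x))
85 + f(5 - 1*10)*(-262) = 85 + (2 - 12*(5 - 1*10) - 2*(5 - 1*10)²)*(-262) = 85 + (2 - 12*(5 - 10) - 2*(5 - 10)²)*(-262) = 85 + (2 - 12*(-5) - 2*(-5)²)*(-262) = 85 + (2 + 60 - 2*25)*(-262) = 85 + (2 + 60 - 50)*(-262) = 85 + 12*(-262) = 85 - 3144 = -3059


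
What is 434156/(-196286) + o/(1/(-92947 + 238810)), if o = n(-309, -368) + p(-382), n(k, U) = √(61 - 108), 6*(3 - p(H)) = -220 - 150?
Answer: 925731078704/98143 + 145863*I*√47 ≈ 9.4325e+6 + 9.9999e+5*I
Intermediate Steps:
p(H) = 194/3 (p(H) = 3 - (-220 - 150)/6 = 3 - ⅙*(-370) = 3 + 185/3 = 194/3)
n(k, U) = I*√47 (n(k, U) = √(-47) = I*√47)
o = 194/3 + I*√47 (o = I*√47 + 194/3 = 194/3 + I*√47 ≈ 64.667 + 6.8557*I)
434156/(-196286) + o/(1/(-92947 + 238810)) = 434156/(-196286) + (194/3 + I*√47)/(1/(-92947 + 238810)) = 434156*(-1/196286) + (194/3 + I*√47)/(1/145863) = -217078/98143 + (194/3 + I*√47)/(1/145863) = -217078/98143 + (194/3 + I*√47)*145863 = -217078/98143 + (9432474 + 145863*I*√47) = 925731078704/98143 + 145863*I*√47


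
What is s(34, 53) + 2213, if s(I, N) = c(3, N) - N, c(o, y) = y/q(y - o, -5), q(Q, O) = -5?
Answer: 10747/5 ≈ 2149.4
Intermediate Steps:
c(o, y) = -y/5 (c(o, y) = y/(-5) = y*(-1/5) = -y/5)
s(I, N) = -6*N/5 (s(I, N) = -N/5 - N = -6*N/5)
s(34, 53) + 2213 = -6/5*53 + 2213 = -318/5 + 2213 = 10747/5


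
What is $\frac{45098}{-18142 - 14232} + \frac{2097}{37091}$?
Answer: $- \frac{802420820}{600392017} \approx -1.3365$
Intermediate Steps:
$\frac{45098}{-18142 - 14232} + \frac{2097}{37091} = \frac{45098}{-32374} + 2097 \cdot \frac{1}{37091} = 45098 \left(- \frac{1}{32374}\right) + \frac{2097}{37091} = - \frac{22549}{16187} + \frac{2097}{37091} = - \frac{802420820}{600392017}$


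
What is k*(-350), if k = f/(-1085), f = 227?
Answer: 2270/31 ≈ 73.226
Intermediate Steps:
k = -227/1085 (k = 227/(-1085) = 227*(-1/1085) = -227/1085 ≈ -0.20922)
k*(-350) = -227/1085*(-350) = 2270/31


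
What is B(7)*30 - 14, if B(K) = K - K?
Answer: -14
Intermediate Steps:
B(K) = 0
B(7)*30 - 14 = 0*30 - 14 = 0 - 14 = -14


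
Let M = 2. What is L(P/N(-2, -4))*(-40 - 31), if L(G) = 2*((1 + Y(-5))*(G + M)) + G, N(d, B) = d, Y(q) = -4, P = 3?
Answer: 639/2 ≈ 319.50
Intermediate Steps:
L(G) = -12 - 5*G (L(G) = 2*((1 - 4)*(G + 2)) + G = 2*(-3*(2 + G)) + G = 2*(-6 - 3*G) + G = (-12 - 6*G) + G = -12 - 5*G)
L(P/N(-2, -4))*(-40 - 31) = (-12 - 15/(-2))*(-40 - 31) = (-12 - 15*(-1)/2)*(-71) = (-12 - 5*(-3/2))*(-71) = (-12 + 15/2)*(-71) = -9/2*(-71) = 639/2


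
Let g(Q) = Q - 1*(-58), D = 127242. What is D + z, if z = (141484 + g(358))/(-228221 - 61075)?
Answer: 3067538311/24108 ≈ 1.2724e+5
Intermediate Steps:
g(Q) = 58 + Q (g(Q) = Q + 58 = 58 + Q)
z = -11825/24108 (z = (141484 + (58 + 358))/(-228221 - 61075) = (141484 + 416)/(-289296) = 141900*(-1/289296) = -11825/24108 ≈ -0.49050)
D + z = 127242 - 11825/24108 = 3067538311/24108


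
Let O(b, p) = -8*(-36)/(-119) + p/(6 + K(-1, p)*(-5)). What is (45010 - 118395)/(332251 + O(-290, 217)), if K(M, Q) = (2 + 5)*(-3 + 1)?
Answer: -663693940/3004881979 ≈ -0.22087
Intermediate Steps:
K(M, Q) = -14 (K(M, Q) = 7*(-2) = -14)
O(b, p) = -288/119 + p/76 (O(b, p) = -8*(-36)/(-119) + p/(6 - 14*(-5)) = 288*(-1/119) + p/(6 + 70) = -288/119 + p/76)
(45010 - 118395)/(332251 + O(-290, 217)) = (45010 - 118395)/(332251 + (-288/119 + (1/76)*217)) = -73385/(332251 + (-288/119 + 217/76)) = -73385/(332251 + 3935/9044) = -73385/3004881979/9044 = -73385*9044/3004881979 = -663693940/3004881979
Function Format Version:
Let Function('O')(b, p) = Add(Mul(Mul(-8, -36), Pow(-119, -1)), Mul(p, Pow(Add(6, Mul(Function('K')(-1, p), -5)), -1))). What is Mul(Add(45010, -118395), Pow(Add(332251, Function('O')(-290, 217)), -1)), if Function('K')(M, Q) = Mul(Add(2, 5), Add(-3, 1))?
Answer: Rational(-663693940, 3004881979) ≈ -0.22087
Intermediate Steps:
Function('K')(M, Q) = -14 (Function('K')(M, Q) = Mul(7, -2) = -14)
Function('O')(b, p) = Add(Rational(-288, 119), Mul(Rational(1, 76), p)) (Function('O')(b, p) = Add(Mul(Mul(-8, -36), Pow(-119, -1)), Mul(p, Pow(Add(6, Mul(-14, -5)), -1))) = Add(Mul(288, Rational(-1, 119)), Mul(p, Pow(Add(6, 70), -1))) = Add(Rational(-288, 119), Mul(p, Pow(76, -1))) = Add(Rational(-288, 119), Mul(p, Rational(1, 76))) = Add(Rational(-288, 119), Mul(Rational(1, 76), p)))
Mul(Add(45010, -118395), Pow(Add(332251, Function('O')(-290, 217)), -1)) = Mul(Add(45010, -118395), Pow(Add(332251, Add(Rational(-288, 119), Mul(Rational(1, 76), 217))), -1)) = Mul(-73385, Pow(Add(332251, Add(Rational(-288, 119), Rational(217, 76))), -1)) = Mul(-73385, Pow(Add(332251, Rational(3935, 9044)), -1)) = Mul(-73385, Pow(Rational(3004881979, 9044), -1)) = Mul(-73385, Rational(9044, 3004881979)) = Rational(-663693940, 3004881979)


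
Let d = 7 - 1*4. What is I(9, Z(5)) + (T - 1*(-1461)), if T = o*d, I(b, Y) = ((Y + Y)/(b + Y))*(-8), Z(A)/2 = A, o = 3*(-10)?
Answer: 25889/19 ≈ 1362.6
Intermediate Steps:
d = 3 (d = 7 - 4 = 3)
o = -30
Z(A) = 2*A
I(b, Y) = -16*Y/(Y + b) (I(b, Y) = ((2*Y)/(Y + b))*(-8) = (2*Y/(Y + b))*(-8) = -16*Y/(Y + b))
T = -90 (T = -30*3 = -90)
I(9, Z(5)) + (T - 1*(-1461)) = -16*2*5/(2*5 + 9) + (-90 - 1*(-1461)) = -16*10/(10 + 9) + (-90 + 1461) = -16*10/19 + 1371 = -16*10*1/19 + 1371 = -160/19 + 1371 = 25889/19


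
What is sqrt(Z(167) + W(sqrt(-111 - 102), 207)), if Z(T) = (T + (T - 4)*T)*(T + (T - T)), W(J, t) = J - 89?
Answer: sqrt(4573707 + I*sqrt(213)) ≈ 2138.6 + 0.e-3*I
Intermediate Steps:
W(J, t) = -89 + J
Z(T) = T*(T + T*(-4 + T)) (Z(T) = (T + (-4 + T)*T)*(T + 0) = (T + T*(-4 + T))*T = T*(T + T*(-4 + T)))
sqrt(Z(167) + W(sqrt(-111 - 102), 207)) = sqrt(167**2*(-3 + 167) + (-89 + sqrt(-111 - 102))) = sqrt(27889*164 + (-89 + sqrt(-213))) = sqrt(4573796 + (-89 + I*sqrt(213))) = sqrt(4573707 + I*sqrt(213))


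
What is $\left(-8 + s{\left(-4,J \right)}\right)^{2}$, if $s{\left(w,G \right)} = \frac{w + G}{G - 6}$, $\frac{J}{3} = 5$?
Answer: $\frac{3721}{81} \approx 45.938$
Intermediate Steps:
$J = 15$ ($J = 3 \cdot 5 = 15$)
$s{\left(w,G \right)} = \frac{G + w}{-6 + G}$
$\left(-8 + s{\left(-4,J \right)}\right)^{2} = \left(-8 + \frac{15 - 4}{-6 + 15}\right)^{2} = \left(-8 + \frac{1}{9} \cdot 11\right)^{2} = \left(-8 + \frac{11}{9}\right)^{2} = \left(- \frac{61}{9}\right)^{2} = \frac{3721}{81}$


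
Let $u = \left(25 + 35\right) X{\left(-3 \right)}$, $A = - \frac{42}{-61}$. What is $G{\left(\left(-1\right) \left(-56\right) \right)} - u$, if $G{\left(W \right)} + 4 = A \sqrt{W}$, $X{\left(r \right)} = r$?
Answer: $176 + \frac{84 \sqrt{14}}{61} \approx 181.15$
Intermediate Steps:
$A = \frac{42}{61}$ ($A = \left(-42\right) \left(- \frac{1}{61}\right) = \frac{42}{61} \approx 0.68852$)
$G{\left(W \right)} = -4 + \frac{42 \sqrt{W}}{61}$
$u = -180$ ($u = \left(25 + 35\right) \left(-3\right) = 60 \left(-3\right) = -180$)
$G{\left(\left(-1\right) \left(-56\right) \right)} - u = \left(-4 + \frac{42 \sqrt{\left(-1\right) \left(-56\right)}}{61}\right) - -180 = \left(-4 + \frac{42 \sqrt{56}}{61}\right) + 180 = \left(-4 + \frac{42 \cdot 2 \sqrt{14}}{61}\right) + 180 = \left(-4 + \frac{84 \sqrt{14}}{61}\right) + 180 = 176 + \frac{84 \sqrt{14}}{61}$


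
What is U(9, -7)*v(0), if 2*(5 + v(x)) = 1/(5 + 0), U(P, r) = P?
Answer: -441/10 ≈ -44.100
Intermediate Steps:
v(x) = -49/10 (v(x) = -5 + 1/(2*(5 + 0)) = -5 + (1/2)/5 = -5 + (1/2)*(1/5) = -5 + 1/10 = -49/10)
U(9, -7)*v(0) = 9*(-49/10) = -441/10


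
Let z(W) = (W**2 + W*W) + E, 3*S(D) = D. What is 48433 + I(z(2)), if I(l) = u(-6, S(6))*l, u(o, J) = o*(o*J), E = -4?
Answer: 48721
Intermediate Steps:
S(D) = D/3
z(W) = -4 + 2*W**2 (z(W) = (W**2 + W*W) - 4 = (W**2 + W**2) - 4 = 2*W**2 - 4 = -4 + 2*W**2)
u(o, J) = J*o**2 (u(o, J) = o*(J*o) = J*o**2)
I(l) = 72*l (I(l) = (((1/3)*6)*(-6)**2)*l = (2*36)*l = 72*l)
48433 + I(z(2)) = 48433 + 72*(-4 + 2*2**2) = 48433 + 72*(-4 + 2*4) = 48433 + 72*(-4 + 8) = 48433 + 72*4 = 48433 + 288 = 48721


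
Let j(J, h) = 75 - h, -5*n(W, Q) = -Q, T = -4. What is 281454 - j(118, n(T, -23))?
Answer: 1406872/5 ≈ 2.8137e+5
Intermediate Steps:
n(W, Q) = Q/5 (n(W, Q) = -(-1)*Q/5 = Q/5)
281454 - j(118, n(T, -23)) = 281454 - (75 - (-23)/5) = 281454 - (75 - 1*(-23/5)) = 281454 - (75 + 23/5) = 281454 - 1*398/5 = 281454 - 398/5 = 1406872/5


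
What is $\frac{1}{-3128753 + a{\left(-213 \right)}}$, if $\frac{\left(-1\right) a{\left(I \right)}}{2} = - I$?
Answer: $- \frac{1}{3129179} \approx -3.1957 \cdot 10^{-7}$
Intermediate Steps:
$a{\left(I \right)} = 2 I$ ($a{\left(I \right)} = - 2 \left(- I\right) = 2 I$)
$\frac{1}{-3128753 + a{\left(-213 \right)}} = \frac{1}{-3128753 + 2 \left(-213\right)} = \frac{1}{-3128753 - 426} = \frac{1}{-3129179} = - \frac{1}{3129179}$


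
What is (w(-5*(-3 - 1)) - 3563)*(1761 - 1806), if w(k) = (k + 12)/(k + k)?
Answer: 160299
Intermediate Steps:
w(k) = (12 + k)/(2*k) (w(k) = (12 + k)/((2*k)) = (12 + k)*(1/(2*k)) = (12 + k)/(2*k))
(w(-5*(-3 - 1)) - 3563)*(1761 - 1806) = ((12 - 5*(-3 - 1))/(2*((-5*(-3 - 1)))) - 3563)*(1761 - 1806) = ((12 - 5*(-4))/(2*((-5*(-4)))) - 3563)*(-45) = ((1/2)*(12 + 20)/20 - 3563)*(-45) = ((1/2)*(1/20)*32 - 3563)*(-45) = (4/5 - 3563)*(-45) = -17811/5*(-45) = 160299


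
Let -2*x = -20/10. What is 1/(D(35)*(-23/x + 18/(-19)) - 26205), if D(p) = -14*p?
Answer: -19/274945 ≈ -6.9105e-5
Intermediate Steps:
x = 1 (x = -(-10)/10 = -1/2*(-2) = 1)
1/(D(35)*(-23/x + 18/(-19)) - 26205) = 1/((-14*35)*(-23/1 + 18/(-19)) - 26205) = 1/(-490*(-23*1 + 18*(-1/19)) - 26205) = 1/(-490*(-23 - 18/19) - 26205) = 1/(-490*(-455/19) - 26205) = 1/(222950/19 - 26205) = 1/(-274945/19) = -19/274945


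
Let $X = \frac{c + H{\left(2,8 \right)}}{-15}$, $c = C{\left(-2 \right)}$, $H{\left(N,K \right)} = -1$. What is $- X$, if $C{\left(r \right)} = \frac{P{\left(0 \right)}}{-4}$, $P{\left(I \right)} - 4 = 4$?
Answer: $- \frac{1}{5} \approx -0.2$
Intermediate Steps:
$P{\left(I \right)} = 8$ ($P{\left(I \right)} = 4 + 4 = 8$)
$C{\left(r \right)} = -2$ ($C{\left(r \right)} = \frac{8}{-4} = 8 \left(- \frac{1}{4}\right) = -2$)
$c = -2$
$X = \frac{1}{5}$ ($X = \frac{-2 - 1}{-15} = \left(-3\right) \left(- \frac{1}{15}\right) = \frac{1}{5} \approx 0.2$)
$- X = \left(-1\right) \frac{1}{5} = - \frac{1}{5}$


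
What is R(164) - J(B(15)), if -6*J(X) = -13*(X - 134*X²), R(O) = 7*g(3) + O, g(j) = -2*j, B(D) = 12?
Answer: 41904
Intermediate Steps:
R(O) = -42 + O (R(O) = 7*(-2*3) + O = 7*(-6) + O = -42 + O)
J(X) = -871*X²/3 + 13*X/6 (J(X) = -(-13)*(X - 134*X²)/6 = -(-13*X + 1742*X²)/6 = -871*X²/3 + 13*X/6)
R(164) - J(B(15)) = (-42 + 164) - 13*12*(1 - 134*12)/6 = 122 - 13*12*(1 - 1608)/6 = 122 - 13*12*(-1607)/6 = 122 - 1*(-41782) = 122 + 41782 = 41904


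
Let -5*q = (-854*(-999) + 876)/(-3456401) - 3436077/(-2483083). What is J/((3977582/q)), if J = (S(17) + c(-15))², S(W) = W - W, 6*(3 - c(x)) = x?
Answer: -90804472981167/52519567826064467240 ≈ -1.7290e-6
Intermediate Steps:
c(x) = 3 - x/6
S(W) = 0
J = 121/4 (J = (0 + (3 - ⅙*(-15)))² = (0 + (3 + 5/2))² = (0 + 11/2)² = (11/2)² = 121/4 ≈ 30.250)
q = -750450189927/3300973293955 (q = -((-854*(-999) + 876)/(-3456401) - 3436077/(-2483083))/5 = -((853146 + 876)*(-1/3456401) - 3436077*(-1/2483083))/5 = -(854022*(-1/3456401) + 3436077/2483083)/5 = -(-65694/265877 + 3436077/2483083)/5 = -⅕*750450189927/660194658791 = -750450189927/3300973293955 ≈ -0.22734)
J/((3977582/q)) = 121/(4*((3977582/(-750450189927/3300973293955)))) = 121/(4*((3977582*(-3300973293955/750450189927)))) = 121/(4*(-13129891956516116810/750450189927)) = (121/4)*(-750450189927/13129891956516116810) = -90804472981167/52519567826064467240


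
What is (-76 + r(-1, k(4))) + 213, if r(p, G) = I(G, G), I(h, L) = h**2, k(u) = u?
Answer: 153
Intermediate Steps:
r(p, G) = G**2
(-76 + r(-1, k(4))) + 213 = (-76 + 4**2) + 213 = (-76 + 16) + 213 = -60 + 213 = 153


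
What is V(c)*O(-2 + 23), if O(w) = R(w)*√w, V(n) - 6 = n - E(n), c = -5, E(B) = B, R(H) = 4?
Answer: 24*√21 ≈ 109.98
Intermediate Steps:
V(n) = 6 (V(n) = 6 + (n - n) = 6 + 0 = 6)
O(w) = 4*√w
V(c)*O(-2 + 23) = 6*(4*√(-2 + 23)) = 6*(4*√21) = 24*√21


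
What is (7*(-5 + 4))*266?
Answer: -1862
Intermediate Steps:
(7*(-5 + 4))*266 = (7*(-1))*266 = -7*266 = -1862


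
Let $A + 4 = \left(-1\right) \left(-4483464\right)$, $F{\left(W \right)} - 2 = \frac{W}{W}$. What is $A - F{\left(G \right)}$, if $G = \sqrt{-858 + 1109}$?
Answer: $4483457$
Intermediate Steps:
$G = \sqrt{251} \approx 15.843$
$F{\left(W \right)} = 3$ ($F{\left(W \right)} = 2 + \frac{W}{W} = 2 + 1 = 3$)
$A = 4483460$ ($A = -4 - -4483464 = -4 + 4483464 = 4483460$)
$A - F{\left(G \right)} = 4483460 - 3 = 4483457$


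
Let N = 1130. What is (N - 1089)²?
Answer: 1681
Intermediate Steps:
(N - 1089)² = (1130 - 1089)² = 41² = 1681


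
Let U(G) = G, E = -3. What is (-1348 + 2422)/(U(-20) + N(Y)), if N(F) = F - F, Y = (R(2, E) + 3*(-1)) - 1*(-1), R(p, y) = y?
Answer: -537/10 ≈ -53.700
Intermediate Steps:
Y = -5 (Y = (-3 + 3*(-1)) - 1*(-1) = (-3 - 3) + 1 = -6 + 1 = -5)
N(F) = 0
(-1348 + 2422)/(U(-20) + N(Y)) = (-1348 + 2422)/(-20 + 0) = 1074/(-20) = 1074*(-1/20) = -537/10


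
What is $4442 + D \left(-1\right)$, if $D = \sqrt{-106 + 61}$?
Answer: $4442 - 3 i \sqrt{5} \approx 4442.0 - 6.7082 i$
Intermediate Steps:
$D = 3 i \sqrt{5}$ ($D = \sqrt{-45} = 3 i \sqrt{5} \approx 6.7082 i$)
$4442 + D \left(-1\right) = 4442 + 3 i \sqrt{5} \left(-1\right) = 4442 - 3 i \sqrt{5}$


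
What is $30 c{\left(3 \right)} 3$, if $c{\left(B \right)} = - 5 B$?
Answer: $-1350$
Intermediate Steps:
$30 c{\left(3 \right)} 3 = 30 \left(\left(-5\right) 3\right) 3 = 30 \left(-15\right) 3 = \left(-450\right) 3 = -1350$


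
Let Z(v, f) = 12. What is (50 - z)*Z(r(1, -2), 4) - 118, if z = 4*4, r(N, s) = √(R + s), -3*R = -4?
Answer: 290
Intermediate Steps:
R = 4/3 (R = -⅓*(-4) = 4/3 ≈ 1.3333)
r(N, s) = √(4/3 + s)
z = 16
(50 - z)*Z(r(1, -2), 4) - 118 = (50 - 1*16)*12 - 118 = (50 - 16)*12 - 118 = 34*12 - 118 = 408 - 118 = 290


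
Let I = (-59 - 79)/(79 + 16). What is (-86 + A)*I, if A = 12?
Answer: 10212/95 ≈ 107.49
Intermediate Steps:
I = -138/95 ≈ -1.4526
(-86 + A)*I = (-86 + 12)*(-138/95) = -74*(-138/95) = 10212/95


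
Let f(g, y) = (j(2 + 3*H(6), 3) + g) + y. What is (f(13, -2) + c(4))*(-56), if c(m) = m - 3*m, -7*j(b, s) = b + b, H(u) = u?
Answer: 152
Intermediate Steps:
j(b, s) = -2*b/7 (j(b, s) = -(b + b)/7 = -2*b/7)
c(m) = -2*m
f(g, y) = -40/7 + g + y (f(g, y) = (-2*(2 + 3*6)/7 + g) + y = (-2*(2 + 18)/7 + g) + y = (-2/7*20 + g) + y = (-40/7 + g) + y = -40/7 + g + y)
(f(13, -2) + c(4))*(-56) = ((-40/7 + 13 - 2) - 2*4)*(-56) = (37/7 - 8)*(-56) = -19/7*(-56) = 152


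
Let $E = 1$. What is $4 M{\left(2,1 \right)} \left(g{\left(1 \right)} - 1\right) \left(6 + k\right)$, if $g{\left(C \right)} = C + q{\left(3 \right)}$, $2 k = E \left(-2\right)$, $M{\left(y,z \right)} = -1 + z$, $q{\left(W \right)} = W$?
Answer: $0$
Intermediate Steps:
$k = -1$ ($k = \frac{1 \left(-2\right)}{2} = \frac{1}{2} \left(-2\right) = -1$)
$g{\left(C \right)} = 3 + C$ ($g{\left(C \right)} = C + 3 = 3 + C$)
$4 M{\left(2,1 \right)} \left(g{\left(1 \right)} - 1\right) \left(6 + k\right) = 4 \left(-1 + 1\right) \left(\left(3 + 1\right) - 1\right) \left(6 - 1\right) = 4 \cdot 0 \left(4 - 1\right) 5 = 4 \cdot 0 \cdot 3 \cdot 5 = 4 \cdot 0 \cdot 5 = 0 \cdot 5 = 0$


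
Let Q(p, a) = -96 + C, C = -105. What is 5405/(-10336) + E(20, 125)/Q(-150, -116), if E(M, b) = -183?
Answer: 268361/692512 ≈ 0.38752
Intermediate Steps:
Q(p, a) = -201 (Q(p, a) = -96 - 105 = -201)
5405/(-10336) + E(20, 125)/Q(-150, -116) = 5405/(-10336) - 183/(-201) = 5405*(-1/10336) - 183*(-1/201) = -5405/10336 + 61/67 = 268361/692512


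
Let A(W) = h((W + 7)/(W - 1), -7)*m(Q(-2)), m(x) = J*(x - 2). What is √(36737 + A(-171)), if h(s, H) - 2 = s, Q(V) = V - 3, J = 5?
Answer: √67735578/43 ≈ 191.40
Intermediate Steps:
Q(V) = -3 + V
h(s, H) = 2 + s
m(x) = -10 + 5*x (m(x) = 5*(x - 2) = 5*(-2 + x) = -10 + 5*x)
A(W) = -70 - 35*(7 + W)/(-1 + W) (A(W) = (2 + (W + 7)/(W - 1))*(-10 + 5*(-3 - 2)) = (2 + (7 + W)/(-1 + W))*(-10 + 5*(-5)) = (2 + (7 + W)/(-1 + W))*(-10 - 25) = (2 + (7 + W)/(-1 + W))*(-35) = -70 - 35*(7 + W)/(-1 + W))
√(36737 + A(-171)) = √(36737 + 35*(-5 - 3*(-171))/(-1 - 171)) = √(36737 + 35*(-5 + 513)/(-172)) = √(36737 + 35*(-1/172)*508) = √(36737 - 4445/43) = √(1575246/43) = √67735578/43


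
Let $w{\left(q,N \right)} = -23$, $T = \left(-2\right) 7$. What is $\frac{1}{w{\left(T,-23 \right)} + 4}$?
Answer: $- \frac{1}{19} \approx -0.052632$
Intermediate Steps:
$T = -14$
$\frac{1}{w{\left(T,-23 \right)} + 4} = \frac{1}{-23 + 4} = \frac{1}{-19} = - \frac{1}{19}$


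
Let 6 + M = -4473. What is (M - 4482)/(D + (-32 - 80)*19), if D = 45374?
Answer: -8961/43246 ≈ -0.20721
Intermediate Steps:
M = -4479 (M = -6 - 4473 = -4479)
(M - 4482)/(D + (-32 - 80)*19) = (-4479 - 4482)/(45374 + (-32 - 80)*19) = -8961/(45374 - 112*19) = -8961/(45374 - 2128) = -8961/43246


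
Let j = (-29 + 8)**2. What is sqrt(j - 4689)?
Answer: 6*I*sqrt(118) ≈ 65.177*I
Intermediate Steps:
j = 441 (j = (-21)**2 = 441)
sqrt(j - 4689) = sqrt(441 - 4689) = sqrt(-4248) = 6*I*sqrt(118)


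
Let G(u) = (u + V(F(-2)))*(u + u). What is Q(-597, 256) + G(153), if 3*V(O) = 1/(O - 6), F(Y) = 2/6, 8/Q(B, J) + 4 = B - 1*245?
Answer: 19796396/423 ≈ 46800.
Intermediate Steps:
Q(B, J) = 8/(-249 + B) (Q(B, J) = 8/(-4 + (B - 1*245)) = 8/(-4 + (B - 245)) = 8/(-4 + (-245 + B)) = 8/(-249 + B))
F(Y) = 1/3 (F(Y) = 2*(1/6) = 1/3)
V(O) = 1/(3*(-6 + O)) (V(O) = 1/(3*(O - 6)) = 1/(3*(-6 + O)))
G(u) = 2*u*(-1/17 + u) (G(u) = (u + 1/(3*(-6 + 1/3)))*(u + u) = (u + 1/(3*(-17/3)))*(2*u) = (u + (1/3)*(-3/17))*(2*u) = (u - 1/17)*(2*u) = (-1/17 + u)*(2*u) = 2*u*(-1/17 + u))
Q(-597, 256) + G(153) = 8/(-249 - 597) + (2/17)*153*(-1 + 17*153) = 8/(-846) + (2/17)*153*(-1 + 2601) = 8*(-1/846) + (2/17)*153*2600 = -4/423 + 46800 = 19796396/423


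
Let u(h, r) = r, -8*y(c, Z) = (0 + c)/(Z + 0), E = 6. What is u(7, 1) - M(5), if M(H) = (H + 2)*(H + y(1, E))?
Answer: -1625/48 ≈ -33.854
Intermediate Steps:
y(c, Z) = -c/(8*Z) (y(c, Z) = -(0 + c)/(8*(Z + 0)) = -c/(8*Z))
M(H) = (2 + H)*(-1/48 + H) (M(H) = (H + 2)*(H - ⅛*1/6) = (2 + H)*(H - ⅛*1*⅙) = (2 + H)*(H - 1/48) = (2 + H)*(-1/48 + H))
u(7, 1) - M(5) = 1 - (-1/24 + 5² + (95/48)*5) = 1 - (-1/24 + 25 + 475/48) = 1 - 1*1673/48 = 1 - 1673/48 = -1625/48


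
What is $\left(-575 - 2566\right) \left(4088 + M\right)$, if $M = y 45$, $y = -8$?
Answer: $-11709648$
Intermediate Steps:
$M = -360$ ($M = \left(-8\right) 45 = -360$)
$\left(-575 - 2566\right) \left(4088 + M\right) = \left(-575 - 2566\right) \left(4088 - 360\right) = \left(-3141\right) 3728 = -11709648$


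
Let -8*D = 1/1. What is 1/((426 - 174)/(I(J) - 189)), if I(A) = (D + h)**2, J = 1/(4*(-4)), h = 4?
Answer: -11135/16128 ≈ -0.69041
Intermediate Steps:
D = -1/8 (D = -1/8/1 = -1/8*1 = -1/8 ≈ -0.12500)
J = -1/16 (J = 1/(-16) = -1/16 ≈ -0.062500)
I(A) = 961/64 (I(A) = (-1/8 + 4)**2 = (31/8)**2 = 961/64)
1/((426 - 174)/(I(J) - 189)) = 1/((426 - 174)/(961/64 - 189)) = 1/(252/(-11135/64)) = 1/(252*(-64/11135)) = 1/(-16128/11135) = -11135/16128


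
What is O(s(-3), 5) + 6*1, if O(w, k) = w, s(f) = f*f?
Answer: 15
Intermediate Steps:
s(f) = f**2
O(s(-3), 5) + 6*1 = (-3)**2 + 6*1 = 9 + 6 = 15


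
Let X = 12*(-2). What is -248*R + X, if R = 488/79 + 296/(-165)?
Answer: -14482568/13035 ≈ -1111.1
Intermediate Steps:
X = -24
R = 57136/13035 (R = 488*(1/79) + 296*(-1/165) = 488/79 - 296/165 = 57136/13035 ≈ 4.3833)
-248*R + X = -248*57136/13035 - 24 = -14169728/13035 - 24 = -14482568/13035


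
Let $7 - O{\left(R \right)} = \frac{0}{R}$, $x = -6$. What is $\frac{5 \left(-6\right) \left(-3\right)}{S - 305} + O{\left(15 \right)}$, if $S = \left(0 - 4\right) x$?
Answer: $\frac{1877}{281} \approx 6.6797$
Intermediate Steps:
$O{\left(R \right)} = 7$ ($O{\left(R \right)} = 7 - \frac{0}{R} = 7 - 0 = 7 + 0 = 7$)
$S = 24$ ($S = \left(0 - 4\right) \left(-6\right) = \left(-4\right) \left(-6\right) = 24$)
$\frac{5 \left(-6\right) \left(-3\right)}{S - 305} + O{\left(15 \right)} = \frac{5 \left(-6\right) \left(-3\right)}{24 - 305} + 7 = \frac{\left(-30\right) \left(-3\right)}{-281} + 7 = \left(- \frac{1}{281}\right) 90 + 7 = - \frac{90}{281} + 7 = \frac{1877}{281}$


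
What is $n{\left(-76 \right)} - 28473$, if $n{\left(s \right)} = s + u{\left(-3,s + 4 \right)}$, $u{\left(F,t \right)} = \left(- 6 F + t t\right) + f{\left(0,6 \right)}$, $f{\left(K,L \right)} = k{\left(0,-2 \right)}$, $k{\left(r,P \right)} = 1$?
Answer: $-23346$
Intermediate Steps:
$f{\left(K,L \right)} = 1$
$u{\left(F,t \right)} = 1 + t^{2} - 6 F$ ($u{\left(F,t \right)} = \left(- 6 F + t t\right) + 1 = \left(- 6 F + t^{2}\right) + 1 = \left(t^{2} - 6 F\right) + 1 = 1 + t^{2} - 6 F$)
$n{\left(s \right)} = 19 + s + \left(4 + s\right)^{2}$ ($n{\left(s \right)} = s + \left(1 + \left(s + 4\right)^{2} - -18\right) = s + \left(1 + \left(4 + s\right)^{2} + 18\right) = s + \left(19 + \left(4 + s\right)^{2}\right) = 19 + s + \left(4 + s\right)^{2}$)
$n{\left(-76 \right)} - 28473 = \left(19 - 76 + \left(4 - 76\right)^{2}\right) - 28473 = \left(19 - 76 + \left(-72\right)^{2}\right) - 28473 = \left(19 - 76 + 5184\right) - 28473 = 5127 - 28473 = -23346$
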